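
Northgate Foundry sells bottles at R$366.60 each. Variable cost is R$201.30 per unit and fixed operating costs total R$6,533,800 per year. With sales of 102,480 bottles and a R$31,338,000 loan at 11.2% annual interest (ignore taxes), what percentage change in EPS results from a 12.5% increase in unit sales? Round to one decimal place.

At 102,480 units, contribution = 102,480 × R$165.30 = R$16,939,944.00.
Operating income = contribution − fixed costs = R$16,939,944.00 − R$6,533,800 = R$10,406,144.00.
After interest of R$3,509,856.00, pre-tax earnings = R$6,896,288.00.
DCL = total CM / (EBIT − I) = R$16,939,944.00 / R$6,896,288.00 = 2.4564.
EPS therefore changes by 2.4564 × (+12.5%) = +30.7%.

+30.7%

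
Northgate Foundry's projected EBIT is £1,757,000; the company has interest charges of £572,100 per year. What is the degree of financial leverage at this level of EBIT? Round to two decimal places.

1.48

Interest = £572,100.00.
Degree of financial leverage = EBIT / (EBIT − interest) = £1,757,000 / £1,184,900.00 = 1.4828.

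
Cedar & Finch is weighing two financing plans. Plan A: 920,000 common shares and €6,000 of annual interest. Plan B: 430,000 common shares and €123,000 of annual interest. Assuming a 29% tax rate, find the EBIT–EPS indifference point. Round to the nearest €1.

Set EPS_A = EPS_B: (EBIT − €6,000)(1 − 0.29) ÷ 920,000 = (EBIT − €123,000)(1 − 0.29) ÷ 430,000.
The (1 − t) factor cancels: (EBIT − 6,000) × 430,000 = (EBIT − 123,000) × 920,000.
EBIT × (920,000 − 430,000) = 123,000 × 920,000 − 6,000 × 430,000 = 110,580,000,000, so EBIT = 110,580,000,000 ÷ 490,000 = 225,673.47.

€225,673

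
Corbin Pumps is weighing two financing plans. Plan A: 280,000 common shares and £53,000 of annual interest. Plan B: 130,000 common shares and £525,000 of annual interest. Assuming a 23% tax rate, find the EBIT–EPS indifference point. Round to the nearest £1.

Set EPS_A = EPS_B: (EBIT − £53,000)(1 − 0.23) ÷ 280,000 = (EBIT − £525,000)(1 − 0.23) ÷ 130,000.
Cancelling (1 − t) and cross-multiplying: 130,000·(EBIT − 53,000) = 280,000·(EBIT − 525,000).
Solving, EBIT = (525,000·280,000 − 53,000·130,000) / (280,000 − 130,000) = 140,110,000,000 / 150,000 = 934,066.67.

£934,067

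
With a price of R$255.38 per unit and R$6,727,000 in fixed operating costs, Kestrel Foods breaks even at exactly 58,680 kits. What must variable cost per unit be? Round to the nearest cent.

At break-even, FC = Q × (P − VC), so P − VC = R$6,727,000 ÷ 58,680 = R$114.6387.
Hence VC = price − CM = R$255.38 − R$114.6387 = R$140.74.

R$140.74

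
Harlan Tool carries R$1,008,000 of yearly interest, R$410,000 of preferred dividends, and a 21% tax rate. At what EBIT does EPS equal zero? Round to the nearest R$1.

Grossing the preferred dividend up to pre-tax terms: R$410,000 / (1 − 0.21) = R$518,987.34.
Financial break-even EBIT = interest + D_p ÷ (1 − t) = R$1,008,000 + R$518,987.34 = R$1,526,987.34.

R$1,526,987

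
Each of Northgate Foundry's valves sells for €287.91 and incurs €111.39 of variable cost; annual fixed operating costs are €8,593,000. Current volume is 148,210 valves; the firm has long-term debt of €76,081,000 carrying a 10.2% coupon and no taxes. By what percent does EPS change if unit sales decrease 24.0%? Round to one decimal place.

-64.0%

Total contribution margin = 148,210 × €176.52 = €26,162,029.20.
Operating income = contribution − fixed costs = €26,162,029.20 − €8,593,000 = €17,569,029.20.
After interest of €7,760,262.00, pre-tax earnings = €9,808,767.20.
DCL = total CM / (EBIT − I) = €26,162,029.20 / €9,808,767.20 = 2.6672.
%ΔEPS = DCL × %ΔSales = 2.6672 × -24.0% = -64.0%.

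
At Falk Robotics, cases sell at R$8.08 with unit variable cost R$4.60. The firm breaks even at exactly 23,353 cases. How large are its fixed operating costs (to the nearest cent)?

R$81,268.44

Unit CM = price − variable cost = R$8.08 − R$4.60 = R$3.48.
Fixed costs = break-even units × CM = 23,353 × R$3.48 = R$81,268.44.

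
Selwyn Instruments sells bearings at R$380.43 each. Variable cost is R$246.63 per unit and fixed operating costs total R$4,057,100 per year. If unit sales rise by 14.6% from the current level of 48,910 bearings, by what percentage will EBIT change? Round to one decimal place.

+38.4%

Total contribution margin = 48,910 × R$133.80 = R$6,544,158.00.
EBIT = R$6,544,158.00 − R$4,057,100 = R$2,487,058.00.
DOL = contribution ÷ EBIT = R$6,544,158.00 ÷ R$2,487,058.00 = 2.6313.
Operating income changes by 2.6313 × +14.6% = +38.4%.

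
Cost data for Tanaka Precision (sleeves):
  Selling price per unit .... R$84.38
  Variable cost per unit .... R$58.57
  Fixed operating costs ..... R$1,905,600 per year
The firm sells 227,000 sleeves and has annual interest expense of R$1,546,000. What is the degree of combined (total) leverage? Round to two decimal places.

2.43

Total contribution margin = 227,000 × R$25.81 = R$5,858,870.00.
Operating income = contribution − fixed costs = R$5,858,870.00 − R$1,905,600 = R$3,953,270.00. Interest = R$1,546,000.00, so EBIT − I = R$2,407,270.00.
DCL = contribution ÷ (EBIT − I) = R$5,858,870.00 ÷ R$2,407,270.00 = 2.4338.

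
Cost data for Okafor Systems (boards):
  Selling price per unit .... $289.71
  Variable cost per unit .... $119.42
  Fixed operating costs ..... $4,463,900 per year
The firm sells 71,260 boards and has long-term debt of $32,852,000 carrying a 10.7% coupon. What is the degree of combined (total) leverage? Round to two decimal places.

2.92

Contribution at this volume is 71,260 × $170.29 = $12,134,865.40.
Operating income = contribution − fixed costs = $12,134,865.40 − $4,463,900 = $7,670,965.40. Interest = $3,515,164.00, so EBIT − I = $4,155,801.40.
Degree of total leverage = total CM / (EBIT − interest) = $12,134,865.40 / $4,155,801.40 = 2.9200.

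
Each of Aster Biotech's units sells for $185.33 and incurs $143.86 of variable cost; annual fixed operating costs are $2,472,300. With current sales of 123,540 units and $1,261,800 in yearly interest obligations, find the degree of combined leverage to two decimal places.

3.69

Contribution at this volume is 123,540 × $41.47 = $5,123,203.80.
EBIT = $5,123,203.80 − $2,472,300 = $2,650,903.80. Interest = $1,261,800.00, so EBIT − I = $1,389,103.80.
Degree of total leverage = total CM / (EBIT − interest) = $5,123,203.80 / $1,389,103.80 = 3.6881.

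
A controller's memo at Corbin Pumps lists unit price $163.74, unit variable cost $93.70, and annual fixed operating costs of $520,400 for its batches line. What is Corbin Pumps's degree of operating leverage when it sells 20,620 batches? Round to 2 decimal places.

1.56

At 20,620 units, contribution = 20,620 × $70.04 = $1,444,224.80.
EBIT = $1,444,224.80 − $520,400 = $923,824.80.
So DOL = total CM / EBIT = $1,444,224.80 / $923,824.80 = 1.5633.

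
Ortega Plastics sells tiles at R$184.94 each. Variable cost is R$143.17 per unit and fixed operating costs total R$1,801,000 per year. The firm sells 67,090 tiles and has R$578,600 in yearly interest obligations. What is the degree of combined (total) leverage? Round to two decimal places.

Total contribution margin = 67,090 × R$41.77 = R$2,802,349.30.
Subtracting fixed costs: EBIT = R$2,802,349.30 − R$1,801,000 = R$1,001,349.30. Interest = R$578,600.00, so EBIT − I = R$422,749.30.
Degree of total leverage = total CM / (EBIT − interest) = R$2,802,349.30 / R$422,749.30 = 6.6289.

6.63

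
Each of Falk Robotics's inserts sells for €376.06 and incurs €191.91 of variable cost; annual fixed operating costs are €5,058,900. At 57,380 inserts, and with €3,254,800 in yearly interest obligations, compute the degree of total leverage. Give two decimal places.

4.69

Total contribution margin = 57,380 × €184.15 = €10,566,527.00.
EBIT = €10,566,527.00 − €5,058,900 = €5,507,627.00. Interest = €3,254,800.00, so EBIT − I = €2,252,827.00.
DCL = contribution ÷ (EBIT − I) = €10,566,527.00 ÷ €2,252,827.00 = 4.6903.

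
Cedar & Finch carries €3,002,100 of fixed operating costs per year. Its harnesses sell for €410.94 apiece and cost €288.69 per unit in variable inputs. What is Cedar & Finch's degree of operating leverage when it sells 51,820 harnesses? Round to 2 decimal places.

Contribution at this volume is 51,820 × €122.25 = €6,334,995.00.
EBIT = €6,334,995.00 − €3,002,100 = €3,332,895.00.
DOL = contribution ÷ EBIT = €6,334,995.00 ÷ €3,332,895.00 = 1.9007.

1.90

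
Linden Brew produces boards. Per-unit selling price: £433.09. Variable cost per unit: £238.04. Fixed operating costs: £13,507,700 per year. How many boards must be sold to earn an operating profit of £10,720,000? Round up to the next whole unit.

124,213 boards

Unit CM = price − variable cost = £433.09 − £238.04 = £195.05.
Need Q such that Q × £195.05 − £13,507,700 = £10,720,000, i.e. Q = £24,227,700 / £195.05 = 124,212.77 → 124,213.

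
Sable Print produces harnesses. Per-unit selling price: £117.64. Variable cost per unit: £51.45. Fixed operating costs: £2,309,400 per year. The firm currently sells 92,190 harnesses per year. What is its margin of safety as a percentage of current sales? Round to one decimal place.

62.2%

Contribution margin per unit = £117.64 − £51.45 = £66.19. Break-even units = £2,309,400 ÷ £66.19 = 34,890.47; break-even revenue = 34,890.47 × £117.64 = £4,104,514.52.
Current sales = 92,190 × £117.64 = £10,845,231.60.
Margin of safety = (£10,845,231.60 − £4,104,514.52) ÷ £10,845,231.60 = 62.2%.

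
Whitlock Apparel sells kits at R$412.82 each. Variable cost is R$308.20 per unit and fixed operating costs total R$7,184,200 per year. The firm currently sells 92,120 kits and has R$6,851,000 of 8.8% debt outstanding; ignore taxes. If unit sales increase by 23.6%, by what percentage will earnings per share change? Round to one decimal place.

Contribution at this volume is 92,120 × R$104.62 = R$9,637,594.40.
EBIT = R$9,637,594.40 − R$7,184,200 = R$2,453,394.40.
Interest = R$602,888.00, so EBIT − I = R$1,850,506.40.
DCL = total CM / (EBIT − I) = R$9,637,594.40 / R$1,850,506.40 = 5.2081.
EPS therefore changes by 5.2081 × (+23.6%) = +122.9%.

+122.9%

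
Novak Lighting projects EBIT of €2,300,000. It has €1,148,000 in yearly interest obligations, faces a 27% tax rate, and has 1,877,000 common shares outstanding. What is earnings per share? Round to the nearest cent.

€0.45

Pre-tax income = €2,300,000 − €1,148,000.00 = €1,152,000.00.
Net income = €1,152,000.00 × (1 − 0.27) = €840,960.00.
Per share: €840,960.00 / 1,877,000 shares = €0.45.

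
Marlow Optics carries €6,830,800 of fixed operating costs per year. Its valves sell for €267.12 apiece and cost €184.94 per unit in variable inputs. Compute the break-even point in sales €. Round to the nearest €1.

€22,203,009

CM per unit = €267.12 − €184.94 = €82.18; CM ratio = €82.18 / €267.12 = 0.3077.
Break-even revenue = fixed costs × price ÷ CM = €6,830,800 × €267.12 ÷ €82.18 = €22,203,009.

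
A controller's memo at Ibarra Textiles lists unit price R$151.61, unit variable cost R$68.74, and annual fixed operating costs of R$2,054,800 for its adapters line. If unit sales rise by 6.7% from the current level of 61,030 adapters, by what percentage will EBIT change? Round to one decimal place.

Contribution at this volume is 61,030 × R$82.87 = R$5,057,556.10.
Subtracting fixed costs: EBIT = R$5,057,556.10 − R$2,054,800 = R$3,002,756.10.
So DOL = total CM / EBIT = R$5,057,556.10 / R$3,002,756.10 = 1.6843.
Operating income changes by 1.6843 × +6.7% = +11.3%.

+11.3%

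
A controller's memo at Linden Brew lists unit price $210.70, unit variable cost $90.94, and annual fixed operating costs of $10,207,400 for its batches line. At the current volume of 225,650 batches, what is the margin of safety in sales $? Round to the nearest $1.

Each unit contributes $210.70 − $90.94 = $119.76. Break-even units = $10,207,400 ÷ $119.76 = 85,232.13; break-even revenue = 85,232.13 × $210.70 = $17,958,409.99.
Current sales = 225,650 × $210.70 = $47,544,455.00.
Margin of safety = $47,544,455.00 − $17,958,409.99 = $29,586,045.

$29,586,045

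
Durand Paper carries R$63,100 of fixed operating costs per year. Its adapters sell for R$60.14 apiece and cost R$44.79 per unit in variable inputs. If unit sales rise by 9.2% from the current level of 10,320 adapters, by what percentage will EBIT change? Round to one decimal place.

+15.3%

At 10,320 units, contribution = 10,320 × R$15.35 = R$158,412.00.
Operating income = contribution − fixed costs = R$158,412.00 − R$63,100 = R$95,312.00.
So DOL = total CM / EBIT = R$158,412.00 / R$95,312.00 = 1.6620.
%ΔEBIT = DOL × %ΔSales = 1.6620 × +9.2% = +15.3%.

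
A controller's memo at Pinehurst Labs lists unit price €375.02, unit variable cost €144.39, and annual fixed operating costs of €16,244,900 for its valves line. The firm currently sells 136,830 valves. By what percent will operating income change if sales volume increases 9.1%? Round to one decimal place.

+18.8%

At 136,830 units, contribution = 136,830 × €230.63 = €31,557,102.90.
Subtracting fixed costs: EBIT = €31,557,102.90 − €16,244,900 = €15,312,202.90.
So DOL = total CM / EBIT = €31,557,102.90 / €15,312,202.90 = 2.0609.
%ΔEBIT = DOL × %ΔSales = 2.0609 × +9.1% = +18.8%.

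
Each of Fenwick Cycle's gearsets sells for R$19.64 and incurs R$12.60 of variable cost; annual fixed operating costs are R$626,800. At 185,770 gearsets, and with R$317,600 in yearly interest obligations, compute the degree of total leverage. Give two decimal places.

Contribution at this volume is 185,770 × R$7.04 = R$1,307,820.80.
Operating income = contribution − fixed costs = R$1,307,820.80 − R$626,800 = R$681,020.80. Interest = R$317,600.00, so EBIT − I = R$363,420.80.
Degree of total leverage = total CM / (EBIT − interest) = R$1,307,820.80 / R$363,420.80 = 3.5986.

3.60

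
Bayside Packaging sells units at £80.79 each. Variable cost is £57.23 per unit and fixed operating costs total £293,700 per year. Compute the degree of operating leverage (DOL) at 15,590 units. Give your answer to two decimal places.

4.99

Contribution at this volume is 15,590 × £23.56 = £367,300.40.
Operating income = contribution − fixed costs = £367,300.40 − £293,700 = £73,600.40.
DOL = contribution ÷ EBIT = £367,300.40 ÷ £73,600.40 = 4.9905.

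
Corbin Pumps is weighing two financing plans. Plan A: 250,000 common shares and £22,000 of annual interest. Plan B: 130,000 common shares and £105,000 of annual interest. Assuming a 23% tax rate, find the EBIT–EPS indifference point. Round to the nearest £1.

Set EPS_A = EPS_B: (EBIT − £22,000)(1 − 0.23) ÷ 250,000 = (EBIT − £105,000)(1 − 0.23) ÷ 130,000.
Cancelling (1 − t) and cross-multiplying: 130,000·(EBIT − 22,000) = 250,000·(EBIT − 105,000).
Solving, EBIT = (105,000·250,000 − 22,000·130,000) / (250,000 − 130,000) = 23,390,000,000 / 120,000 = 194,916.67.

£194,917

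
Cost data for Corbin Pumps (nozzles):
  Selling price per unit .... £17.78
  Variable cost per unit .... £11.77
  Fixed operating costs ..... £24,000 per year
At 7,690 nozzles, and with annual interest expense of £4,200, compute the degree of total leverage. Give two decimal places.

2.57

Contribution at this volume is 7,690 × £6.01 = £46,216.90.
EBIT = £46,216.90 − £24,000 = £22,216.90. Interest = £4,200.00, so EBIT − I = £18,016.90.
Degree of total leverage = total CM / (EBIT − interest) = £46,216.90 / £18,016.90 = 2.5652.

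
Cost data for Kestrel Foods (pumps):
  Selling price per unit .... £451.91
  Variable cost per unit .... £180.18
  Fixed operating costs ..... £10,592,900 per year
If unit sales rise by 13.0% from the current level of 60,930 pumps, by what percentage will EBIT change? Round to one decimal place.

+36.1%

Contribution at this volume is 60,930 × £271.73 = £16,556,508.90.
Subtracting fixed costs: EBIT = £16,556,508.90 − £10,592,900 = £5,963,608.90.
Degree of operating leverage = £16,556,508.90 / £5,963,608.90 = 2.7763.
%ΔEBIT = DOL × %ΔSales = 2.7763 × +13.0% = +36.1%.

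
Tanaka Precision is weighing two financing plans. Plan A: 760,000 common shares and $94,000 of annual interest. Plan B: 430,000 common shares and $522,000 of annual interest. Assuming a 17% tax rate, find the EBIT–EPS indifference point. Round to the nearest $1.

$1,079,697

Set EPS_A = EPS_B: (EBIT − $94,000)(1 − 0.17) ÷ 760,000 = (EBIT − $522,000)(1 − 0.17) ÷ 430,000.
The (1 − t) factor cancels: (EBIT − 94,000) × 430,000 = (EBIT − 522,000) × 760,000.
Solving, EBIT = (522,000·760,000 − 94,000·430,000) / (760,000 − 430,000) = 356,300,000,000 / 330,000 = 1,079,696.97.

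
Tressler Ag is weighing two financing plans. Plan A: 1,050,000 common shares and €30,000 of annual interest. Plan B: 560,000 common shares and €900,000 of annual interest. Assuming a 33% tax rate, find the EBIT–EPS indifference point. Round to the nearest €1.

Set EPS_A = EPS_B: (EBIT − €30,000)(1 − 0.33) ÷ 1,050,000 = (EBIT − €900,000)(1 − 0.33) ÷ 560,000.
Cancelling (1 − t) and cross-multiplying: 560,000·(EBIT − 30,000) = 1,050,000·(EBIT − 900,000).
EBIT × (1,050,000 − 560,000) = 900,000 × 1,050,000 − 30,000 × 560,000 = 928,200,000,000, so EBIT = 928,200,000,000 ÷ 490,000 = 1,894,285.71.

€1,894,286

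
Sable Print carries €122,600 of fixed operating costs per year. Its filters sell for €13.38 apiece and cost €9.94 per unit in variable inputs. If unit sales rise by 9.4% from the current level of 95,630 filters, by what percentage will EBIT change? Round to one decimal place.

+15.0%

Total contribution margin = 95,630 × €3.44 = €328,967.20.
Subtracting fixed costs: EBIT = €328,967.20 − €122,600 = €206,367.20.
So DOL = total CM / EBIT = €328,967.20 / €206,367.20 = 1.5941.
%ΔEBIT = DOL × %ΔSales = 1.5941 × +9.4% = +15.0%.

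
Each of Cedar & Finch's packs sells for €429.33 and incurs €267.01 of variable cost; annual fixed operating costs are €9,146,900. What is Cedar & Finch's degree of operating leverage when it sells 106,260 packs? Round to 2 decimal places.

2.13

Contribution at this volume is 106,260 × €162.32 = €17,248,123.20.
EBIT = €17,248,123.20 − €9,146,900 = €8,101,223.20.
Degree of operating leverage = €17,248,123.20 / €8,101,223.20 = 2.1291.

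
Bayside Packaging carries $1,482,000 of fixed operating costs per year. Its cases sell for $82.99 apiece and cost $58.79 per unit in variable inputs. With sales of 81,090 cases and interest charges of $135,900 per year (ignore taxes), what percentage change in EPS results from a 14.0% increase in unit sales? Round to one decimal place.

At 81,090 units, contribution = 81,090 × $24.20 = $1,962,378.00.
Operating income = contribution − fixed costs = $1,962,378.00 − $1,482,000 = $480,378.00.
After interest of $135,900.00, pre-tax earnings = $344,478.00.
DCL = total CM / (EBIT − I) = $1,962,378.00 / $344,478.00 = 5.6967.
%ΔEPS = DCL × %ΔSales = 5.6967 × +14.0% = +79.8%.

+79.8%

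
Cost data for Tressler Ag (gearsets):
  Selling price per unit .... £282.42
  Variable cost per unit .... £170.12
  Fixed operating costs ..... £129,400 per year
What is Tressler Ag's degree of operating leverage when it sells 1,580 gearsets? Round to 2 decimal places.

3.69

Contribution at this volume is 1,580 × £112.30 = £177,434.00.
Subtracting fixed costs: EBIT = £177,434.00 − £129,400 = £48,034.00.
DOL = contribution ÷ EBIT = £177,434.00 ÷ £48,034.00 = 3.6939.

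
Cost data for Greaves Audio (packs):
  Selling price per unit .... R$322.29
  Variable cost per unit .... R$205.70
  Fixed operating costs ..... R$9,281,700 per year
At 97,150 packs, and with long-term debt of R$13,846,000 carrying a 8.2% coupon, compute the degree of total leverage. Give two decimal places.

12.45

Contribution at this volume is 97,150 × R$116.59 = R$11,326,718.50.
EBIT = R$11,326,718.50 − R$9,281,700 = R$2,045,018.50. Interest = R$1,135,372.00, so EBIT − I = R$909,646.50.
Degree of total leverage = total CM / (EBIT − interest) = R$11,326,718.50 / R$909,646.50 = 12.4518.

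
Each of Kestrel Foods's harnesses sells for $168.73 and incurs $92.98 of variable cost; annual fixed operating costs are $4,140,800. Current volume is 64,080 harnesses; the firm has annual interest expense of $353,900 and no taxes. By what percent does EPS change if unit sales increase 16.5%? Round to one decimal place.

+222.9%

Contribution at this volume is 64,080 × $75.75 = $4,854,060.00.
Operating income = contribution − fixed costs = $4,854,060.00 − $4,140,800 = $713,260.00.
Interest = $353,900.00, so EBIT − I = $359,360.00.
DCL = total CM / (EBIT − I) = $4,854,060.00 / $359,360.00 = 13.5075.
%ΔEPS = DCL × %ΔSales = 13.5075 × +16.5% = +222.9%.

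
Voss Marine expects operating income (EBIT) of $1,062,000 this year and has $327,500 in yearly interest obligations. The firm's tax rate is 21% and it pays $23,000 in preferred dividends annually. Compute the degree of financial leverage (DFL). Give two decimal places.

1.51

Interest = $327,500.00.
Pre-tax preferred-dividend burden = $23,000 ÷ (1 − 0.21) = $29,113.92.
DFL = EBIT ÷ [EBIT − I − D_p/(1−t)] = $1,062,000 ÷ [$1,062,000 − $327,500.00 − $29,113.92] = $1,062,000 ÷ $705,386.08 = 1.5056.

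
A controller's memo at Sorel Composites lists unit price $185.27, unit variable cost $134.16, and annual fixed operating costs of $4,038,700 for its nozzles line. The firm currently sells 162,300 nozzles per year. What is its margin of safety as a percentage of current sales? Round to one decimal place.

51.3%

Unit CM = price − variable cost = $185.27 − $134.16 = $51.11. Break-even units = $4,038,700 ÷ $51.11 = 79,019.76; break-even revenue = 79,019.76 × $185.27 = $14,639,991.18.
Current sales = 162,300 × $185.27 = $30,069,321.00.
Margin of safety = ($30,069,321.00 − $14,639,991.18) ÷ $30,069,321.00 = 51.3%.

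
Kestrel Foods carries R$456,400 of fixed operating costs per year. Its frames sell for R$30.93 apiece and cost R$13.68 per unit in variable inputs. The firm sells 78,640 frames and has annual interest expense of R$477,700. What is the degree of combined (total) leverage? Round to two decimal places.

3.21

Contribution at this volume is 78,640 × R$17.25 = R$1,356,540.00.
EBIT = R$1,356,540.00 − R$456,400 = R$900,140.00. Interest = R$477,700.00, so EBIT − I = R$422,440.00.
DCL = contribution ÷ (EBIT − I) = R$1,356,540.00 ÷ R$422,440.00 = 3.2112.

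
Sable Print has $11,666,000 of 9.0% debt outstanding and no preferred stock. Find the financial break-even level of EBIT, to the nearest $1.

$1,049,940

Annual interest = 9.0% × $11,666,000 = $1,049,940.00.
With no preferred dividends, EPS = 0 when EBIT exactly covers interest, so the financial break-even EBIT is $1,049,940.00.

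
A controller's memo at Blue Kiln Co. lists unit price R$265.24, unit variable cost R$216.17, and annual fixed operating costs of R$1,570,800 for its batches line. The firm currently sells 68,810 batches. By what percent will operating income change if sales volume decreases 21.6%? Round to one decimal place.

Contribution at this volume is 68,810 × R$49.07 = R$3,376,506.70.
EBIT = R$3,376,506.70 − R$1,570,800 = R$1,805,706.70.
DOL = contribution ÷ EBIT = R$3,376,506.70 ÷ R$1,805,706.70 = 1.8699.
So EBIT moves 1.8699 × (-21.6%) = -40.4%.

-40.4%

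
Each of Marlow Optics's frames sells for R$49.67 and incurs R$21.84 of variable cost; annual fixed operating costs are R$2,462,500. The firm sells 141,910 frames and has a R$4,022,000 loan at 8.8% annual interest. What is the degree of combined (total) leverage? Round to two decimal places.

3.49

At 141,910 units, contribution = 141,910 × R$27.83 = R$3,949,355.30.
Operating income = contribution − fixed costs = R$3,949,355.30 − R$2,462,500 = R$1,486,855.30. Interest = R$353,936.00, so EBIT − I = R$1,132,919.30.
Degree of total leverage = total CM / (EBIT − interest) = R$3,949,355.30 / R$1,132,919.30 = 3.4860.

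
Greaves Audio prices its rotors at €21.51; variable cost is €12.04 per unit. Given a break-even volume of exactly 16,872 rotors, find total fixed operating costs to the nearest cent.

Unit CM = price − variable cost = €21.51 − €12.04 = €9.47.
Fixed costs = break-even units × CM = 16,872 × €9.47 = €159,777.84.

€159,777.84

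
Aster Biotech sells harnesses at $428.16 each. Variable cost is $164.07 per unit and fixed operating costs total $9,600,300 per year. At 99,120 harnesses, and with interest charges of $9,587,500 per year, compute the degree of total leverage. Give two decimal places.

3.75

Total contribution margin = 99,120 × $264.09 = $26,176,600.80.
Subtracting fixed costs: EBIT = $26,176,600.80 − $9,600,300 = $16,576,300.80. Interest = $9,587,500.00, so EBIT − I = $6,988,800.80.
Degree of total leverage = total CM / (EBIT − interest) = $26,176,600.80 / $6,988,800.80 = 3.7455.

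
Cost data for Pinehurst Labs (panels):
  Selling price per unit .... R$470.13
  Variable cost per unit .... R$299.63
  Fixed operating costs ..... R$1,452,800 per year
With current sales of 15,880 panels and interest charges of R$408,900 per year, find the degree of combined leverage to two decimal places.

Contribution at this volume is 15,880 × R$170.50 = R$2,707,540.00.
EBIT = R$2,707,540.00 − R$1,452,800 = R$1,254,740.00. Interest = R$408,900.00.
DOL = R$2,707,540.00 ÷ R$1,254,740.00 = 2.1578; DFL = R$1,254,740.00 ÷ R$845,840.00 = 1.4834.
Combined leverage = 2.1578 × 1.4834 = 3.2009.

3.20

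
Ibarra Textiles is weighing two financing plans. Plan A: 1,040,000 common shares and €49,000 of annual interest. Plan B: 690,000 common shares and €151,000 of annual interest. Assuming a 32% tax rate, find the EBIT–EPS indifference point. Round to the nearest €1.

At indifference, (EBIT − 49,000)(1 − t)/1,040,000 = (EBIT − 151,000)(1 − t)/690,000.
Cancelling (1 − t) and cross-multiplying: 690,000·(EBIT − 49,000) = 1,040,000·(EBIT − 151,000).
Solving, EBIT = (151,000·1,040,000 − 49,000·690,000) / (1,040,000 − 690,000) = 123,230,000,000 / 350,000 = 352,085.71.

€352,086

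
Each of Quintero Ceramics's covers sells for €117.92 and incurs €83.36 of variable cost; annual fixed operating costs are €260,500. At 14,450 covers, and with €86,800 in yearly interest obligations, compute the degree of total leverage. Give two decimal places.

Contribution at this volume is 14,450 × €34.56 = €499,392.00.
EBIT = €499,392.00 − €260,500 = €238,892.00. Interest = €86,800.00.
DOL = €499,392.00 ÷ €238,892.00 = 2.0905; DFL = €238,892.00 ÷ €152,092.00 = 1.5707.
DCL = DOL × DFL = 2.0905 × 1.5707 = 3.2835.

3.28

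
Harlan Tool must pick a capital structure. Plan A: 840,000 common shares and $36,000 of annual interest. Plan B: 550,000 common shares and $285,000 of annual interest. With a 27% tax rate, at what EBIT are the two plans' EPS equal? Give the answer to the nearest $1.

At indifference, (EBIT − 36,000)(1 − t)/840,000 = (EBIT − 285,000)(1 − t)/550,000.
The (1 − t) factor cancels: (EBIT − 36,000) × 550,000 = (EBIT − 285,000) × 840,000.
EBIT × (840,000 − 550,000) = 285,000 × 840,000 − 36,000 × 550,000 = 219,600,000,000, so EBIT = 219,600,000,000 ÷ 290,000 = 757,241.38.

$757,241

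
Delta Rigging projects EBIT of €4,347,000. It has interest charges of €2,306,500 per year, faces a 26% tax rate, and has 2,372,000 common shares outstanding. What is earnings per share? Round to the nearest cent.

€0.64

Interest = €2,306,500.00, so EBT = €4,347,000 − €2,306,500.00 = €2,040,500.00.
Net income = €2,040,500.00 × (1 − 0.26) = €1,509,970.00.
EPS = €1,509,970.00 ÷ 2,372,000 = €0.64.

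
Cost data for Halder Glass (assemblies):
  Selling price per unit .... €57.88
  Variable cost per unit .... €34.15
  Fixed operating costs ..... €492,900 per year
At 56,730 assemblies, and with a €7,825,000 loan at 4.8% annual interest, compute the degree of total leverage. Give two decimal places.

Contribution at this volume is 56,730 × €23.73 = €1,346,202.90.
Operating income = contribution − fixed costs = €1,346,202.90 − €492,900 = €853,302.90. Interest = €375,600.00.
DOL = €1,346,202.90 ÷ €853,302.90 = 1.5776; DFL = €853,302.90 ÷ €477,702.90 = 1.7863.
DCL = DOL × DFL = 1.5776 × 1.7863 = 2.8181.

2.82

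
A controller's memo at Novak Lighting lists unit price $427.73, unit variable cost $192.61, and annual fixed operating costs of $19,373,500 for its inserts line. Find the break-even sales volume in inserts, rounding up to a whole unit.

82,399 inserts

Unit CM = price − variable cost = $427.73 − $192.61 = $235.12.
Units to break even: $19,373,500 ÷ $235.12 = 82,398.35, rounded up to 82,399.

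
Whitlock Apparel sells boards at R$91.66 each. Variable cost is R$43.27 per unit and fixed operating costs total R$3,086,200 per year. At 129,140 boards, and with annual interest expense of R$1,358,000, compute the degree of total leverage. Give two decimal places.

3.46

Contribution at this volume is 129,140 × R$48.39 = R$6,249,084.60.
Operating income = contribution − fixed costs = R$6,249,084.60 − R$3,086,200 = R$3,162,884.60. Interest = R$1,358,000.00.
DOL = R$6,249,084.60 ÷ R$3,162,884.60 = 1.9758; DFL = R$3,162,884.60 ÷ R$1,804,884.60 = 1.7524.
Combined leverage = 1.9758 × 1.7524 = 3.4624.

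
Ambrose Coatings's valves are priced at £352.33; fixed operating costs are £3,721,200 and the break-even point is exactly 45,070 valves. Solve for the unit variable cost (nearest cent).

Contribution per unit must be FC / Q = £3,721,200 / 45,070 = £82.5649.
Variable cost per unit = £352.33 − £82.5649 = £269.77.

£269.77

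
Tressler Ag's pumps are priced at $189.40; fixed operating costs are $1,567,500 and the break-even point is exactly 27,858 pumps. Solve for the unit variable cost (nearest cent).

Contribution per unit must be FC / Q = $1,567,500 / 27,858 = $56.2675.
Hence VC = price − CM = $189.40 − $56.2675 = $133.13.

$133.13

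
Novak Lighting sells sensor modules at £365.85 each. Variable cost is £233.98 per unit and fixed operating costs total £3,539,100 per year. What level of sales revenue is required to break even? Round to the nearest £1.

CM per unit = £365.85 − £233.98 = £131.87; CM ratio = £131.87 / £365.85 = 0.3604.
Break-even sales = FC ÷ CM ratio = £3,539,100 × £365.85 / £131.87 = £9,818,607.

£9,818,607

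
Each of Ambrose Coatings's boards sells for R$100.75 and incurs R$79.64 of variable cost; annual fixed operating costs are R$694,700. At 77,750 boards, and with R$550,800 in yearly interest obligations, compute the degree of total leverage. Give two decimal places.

Contribution at this volume is 77,750 × R$21.11 = R$1,641,302.50.
Subtracting fixed costs: EBIT = R$1,641,302.50 − R$694,700 = R$946,602.50. Interest = R$550,800.00.
DOL = R$1,641,302.50 ÷ R$946,602.50 = 1.7339; DFL = R$946,602.50 ÷ R$395,802.50 = 2.3916.
DCL = DOL × DFL = 1.7339 × 2.3916 = 4.1468.

4.15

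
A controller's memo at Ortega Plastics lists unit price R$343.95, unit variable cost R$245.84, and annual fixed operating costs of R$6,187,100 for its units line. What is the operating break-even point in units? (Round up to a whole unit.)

63,063 units

Each unit contributes R$343.95 − R$245.84 = R$98.11.
Break-even Q = R$6,187,100 / R$98.11 = 63,062.89 → 63,063 units.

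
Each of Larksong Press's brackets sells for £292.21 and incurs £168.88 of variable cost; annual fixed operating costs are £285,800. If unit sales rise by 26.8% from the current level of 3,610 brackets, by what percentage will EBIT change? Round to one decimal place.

+74.8%

Contribution at this volume is 3,610 × £123.33 = £445,221.30.
Operating income = contribution − fixed costs = £445,221.30 − £285,800 = £159,421.30.
DOL = contribution ÷ EBIT = £445,221.30 ÷ £159,421.30 = 2.7927.
Operating income changes by 2.7927 × +26.8% = +74.8%.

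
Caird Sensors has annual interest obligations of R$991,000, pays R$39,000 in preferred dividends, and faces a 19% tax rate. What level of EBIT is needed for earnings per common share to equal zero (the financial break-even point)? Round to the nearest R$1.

Preferred dividends are paid after tax, so their pre-tax equivalent is R$39,000 ÷ (1 − 0.19) = R$48,148.15.
EPS = 0 when EBIT covers interest plus the pre-tax preferred burden: R$991,000 + R$48,148.15 = R$1,039,148.15.

R$1,039,148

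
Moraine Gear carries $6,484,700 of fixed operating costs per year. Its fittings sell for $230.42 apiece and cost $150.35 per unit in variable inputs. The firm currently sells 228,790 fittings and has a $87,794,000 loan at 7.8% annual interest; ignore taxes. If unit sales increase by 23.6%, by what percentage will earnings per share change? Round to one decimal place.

+86.7%

At 228,790 units, contribution = 228,790 × $80.07 = $18,319,215.30.
Operating income = contribution − fixed costs = $18,319,215.30 − $6,484,700 = $11,834,515.30.
Interest = $6,847,932.00, so EBIT − I = $4,986,583.30.
DCL = total CM / (EBIT − I) = $18,319,215.30 / $4,986,583.30 = 3.6737.
%ΔEPS = DCL × %ΔSales = 3.6737 × +23.6% = +86.7%.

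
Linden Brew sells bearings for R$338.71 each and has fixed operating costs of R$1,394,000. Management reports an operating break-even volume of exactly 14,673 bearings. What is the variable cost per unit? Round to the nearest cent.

R$243.71

At break-even, FC = Q × (P − VC), so P − VC = R$1,394,000 ÷ 14,673 = R$95.0044.
Hence VC = price − CM = R$338.71 − R$95.0044 = R$243.71.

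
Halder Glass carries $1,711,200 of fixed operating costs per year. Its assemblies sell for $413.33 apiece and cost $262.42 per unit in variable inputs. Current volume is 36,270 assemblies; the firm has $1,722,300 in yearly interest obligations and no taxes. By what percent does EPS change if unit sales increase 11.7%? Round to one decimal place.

+31.4%

At 36,270 units, contribution = 36,270 × $150.91 = $5,473,505.70.
Operating income = contribution − fixed costs = $5,473,505.70 − $1,711,200 = $3,762,305.70.
Interest = $1,722,300.00, so EBIT − I = $2,040,005.70.
Degree of combined leverage = contribution ÷ (EBIT − I) = $5,473,505.70 ÷ $2,040,005.70 = 2.6831.
%ΔEPS = DCL × %ΔSales = 2.6831 × +11.7% = +31.4%.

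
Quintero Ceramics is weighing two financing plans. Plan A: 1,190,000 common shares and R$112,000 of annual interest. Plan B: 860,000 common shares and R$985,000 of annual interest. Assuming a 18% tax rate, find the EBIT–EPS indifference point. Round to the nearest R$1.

Set EPS_A = EPS_B: (EBIT − R$112,000)(1 − 0.18) ÷ 1,190,000 = (EBIT − R$985,000)(1 − 0.18) ÷ 860,000.
The (1 − t) factor cancels: (EBIT − 112,000) × 860,000 = (EBIT − 985,000) × 1,190,000.
Solving, EBIT = (985,000·1,190,000 − 112,000·860,000) / (1,190,000 − 860,000) = 1,075,830,000,000 / 330,000 = 3,260,090.91.

R$3,260,091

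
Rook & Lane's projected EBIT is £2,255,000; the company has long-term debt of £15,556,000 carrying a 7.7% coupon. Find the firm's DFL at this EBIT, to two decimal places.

Annual interest charges come to £1,197,812.00.
Degree of financial leverage = EBIT / (EBIT − interest) = £2,255,000 / £1,057,188.00 = 2.1330.

2.13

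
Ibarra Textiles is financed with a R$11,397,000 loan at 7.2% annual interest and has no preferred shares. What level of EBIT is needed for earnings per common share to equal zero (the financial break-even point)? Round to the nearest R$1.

Annual interest = 7.2% × R$11,397,000 = R$820,584.00.
Without preferred stock the financial break-even is simply EBIT = interest = R$820,584.00.

R$820,584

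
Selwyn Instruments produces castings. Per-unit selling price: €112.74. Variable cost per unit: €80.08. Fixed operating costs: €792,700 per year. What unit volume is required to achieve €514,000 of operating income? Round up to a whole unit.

Contribution margin per unit = €112.74 − €80.08 = €32.66.
Units = (FC + target) / CM = (€792,700 + €514,000) / €32.66 = 40,009.19, so 40,010 castings.

40,010 castings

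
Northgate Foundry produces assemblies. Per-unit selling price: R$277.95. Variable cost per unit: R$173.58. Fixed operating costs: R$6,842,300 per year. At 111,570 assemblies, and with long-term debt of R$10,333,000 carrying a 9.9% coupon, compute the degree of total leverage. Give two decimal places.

Total contribution margin = 111,570 × R$104.37 = R$11,644,560.90.
Subtracting fixed costs: EBIT = R$11,644,560.90 − R$6,842,300 = R$4,802,260.90. Interest = R$1,022,967.00.
DOL = R$11,644,560.90 ÷ R$4,802,260.90 = 2.4248; DFL = R$4,802,260.90 ÷ R$3,779,293.90 = 1.2707.
DCL = DOL × DFL = 2.4248 × 1.2707 = 3.0812.

3.08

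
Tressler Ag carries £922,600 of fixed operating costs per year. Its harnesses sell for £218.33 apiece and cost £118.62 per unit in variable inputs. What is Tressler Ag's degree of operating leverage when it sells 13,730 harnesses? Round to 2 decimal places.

At 13,730 units, contribution = 13,730 × £99.71 = £1,369,018.30.
Subtracting fixed costs: EBIT = £1,369,018.30 − £922,600 = £446,418.30.
DOL = contribution ÷ EBIT = £1,369,018.30 ÷ £446,418.30 = 3.0667.

3.07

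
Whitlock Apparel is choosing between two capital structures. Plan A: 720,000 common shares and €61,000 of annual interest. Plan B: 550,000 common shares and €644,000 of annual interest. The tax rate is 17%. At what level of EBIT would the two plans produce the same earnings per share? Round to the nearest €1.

€2,530,176

Set EPS_A = EPS_B: (EBIT − €61,000)(1 − 0.17) ÷ 720,000 = (EBIT − €644,000)(1 − 0.17) ÷ 550,000.
The (1 − t) factor cancels: (EBIT − 61,000) × 550,000 = (EBIT − 644,000) × 720,000.
EBIT × (720,000 − 550,000) = 644,000 × 720,000 − 61,000 × 550,000 = 430,130,000,000, so EBIT = 430,130,000,000 ÷ 170,000 = 2,530,176.47.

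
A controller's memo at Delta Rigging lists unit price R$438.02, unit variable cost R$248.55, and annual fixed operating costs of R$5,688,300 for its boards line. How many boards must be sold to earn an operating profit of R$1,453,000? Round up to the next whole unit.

Unit CM = price − variable cost = R$438.02 − R$248.55 = R$189.47.
Required volume = (fixed costs + target profit) ÷ CM = (R$5,688,300 + R$1,453,000) ÷ R$189.47 = 37,690.93, so 37,691 boards.

37,691 boards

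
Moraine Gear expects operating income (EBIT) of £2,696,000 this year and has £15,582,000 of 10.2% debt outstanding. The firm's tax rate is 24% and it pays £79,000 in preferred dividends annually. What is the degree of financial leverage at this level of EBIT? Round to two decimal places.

2.69

Annual interest charges come to £1,589,364.00.
Preferred dividends grossed up pre-tax: £79,000 / (1 − 0.24) = £103,947.37.
DFL = EBIT ÷ [EBIT − I − D_p/(1−t)] = £2,696,000 ÷ [£2,696,000 − £1,589,364.00 − £103,947.37] = £2,696,000 ÷ £1,002,688.63 = 2.6888.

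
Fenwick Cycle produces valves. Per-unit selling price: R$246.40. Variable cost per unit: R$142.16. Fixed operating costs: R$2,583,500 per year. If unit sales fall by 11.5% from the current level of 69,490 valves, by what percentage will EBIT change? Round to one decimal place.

-17.9%

At 69,490 units, contribution = 69,490 × R$104.24 = R$7,243,637.60.
Subtracting fixed costs: EBIT = R$7,243,637.60 − R$2,583,500 = R$4,660,137.60.
DOL = contribution ÷ EBIT = R$7,243,637.60 ÷ R$4,660,137.60 = 1.5544.
So EBIT moves 1.5544 × (-11.5%) = -17.9%.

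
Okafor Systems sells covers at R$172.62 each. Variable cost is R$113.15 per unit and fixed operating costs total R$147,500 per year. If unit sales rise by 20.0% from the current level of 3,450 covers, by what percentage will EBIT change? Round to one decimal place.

+71.2%

Total contribution margin = 3,450 × R$59.47 = R$205,171.50.
Operating income = contribution − fixed costs = R$205,171.50 − R$147,500 = R$57,671.50.
DOL = contribution ÷ EBIT = R$205,171.50 ÷ R$57,671.50 = 3.5576.
So EBIT moves 3.5576 × (+20.0%) = +71.2%.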